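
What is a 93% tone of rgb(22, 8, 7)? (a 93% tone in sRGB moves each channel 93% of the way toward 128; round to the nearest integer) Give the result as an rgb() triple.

rgb(121, 120, 120)

A 93% tone moves each channel 93% toward 128:
  R: 22 + 98.58 = 120.58 → 121
  G: 8 + 0.93×(128−8) = 8 + 111.6 = 119.6 → 120
  B: 7 + 112.53 = 119.53 → 120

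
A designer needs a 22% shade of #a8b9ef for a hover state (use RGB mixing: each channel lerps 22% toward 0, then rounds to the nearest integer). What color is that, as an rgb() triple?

rgb(131, 144, 186)

#a8b9ef is rgb(168, 185, 239).
A 22% shade moves each channel 22% toward 0:
  R: 168 + 0.22×(0−168) = 168 − 36.96 = 131.04 → 131
  G: 185 − 40.7 = 144.3 → 144
  B: 239 + 0.22×(0−239) = 239 − 52.58 = 186.42 → 186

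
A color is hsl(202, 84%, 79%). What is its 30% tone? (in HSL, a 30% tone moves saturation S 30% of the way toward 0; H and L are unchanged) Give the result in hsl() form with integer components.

S moves 30% from 84 toward 0: 84 − 25.2 = 58.8 → 59.
H and L are unchanged.

hsl(202, 59%, 79%)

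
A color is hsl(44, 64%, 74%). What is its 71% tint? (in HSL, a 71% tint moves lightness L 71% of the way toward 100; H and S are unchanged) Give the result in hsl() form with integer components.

L moves 71% from 74 toward 100: 74 + 18.46 = 92.46 → 92.
H and S are unchanged.

hsl(44, 64%, 92%)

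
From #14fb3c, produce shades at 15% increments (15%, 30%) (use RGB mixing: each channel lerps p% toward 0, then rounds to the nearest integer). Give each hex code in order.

#14fb3c is rgb(20, 251, 60).
15%: (20 − 3 = 17→17, 251 − 37.65 = 213.35→213, 60 − 9 = 51→51) → #11d533
30%: (20 − 6 = 14→14, 251 − 75.3 = 175.7→176, 60 − 18 = 42→42) → #0eb02a

#11d533, #0eb02a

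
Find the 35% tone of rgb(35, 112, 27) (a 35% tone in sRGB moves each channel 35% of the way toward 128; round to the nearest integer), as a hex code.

Per channel, c → c + 0.35(128 − c):
  R: 35 + 32.55 = 67.55 → 68
  G: 112 + 5.6 = 117.6 → 118
  B: 27 + 35.35 = 62.35 → 62
rgb(68, 118, 62) = #44763e.

#44763e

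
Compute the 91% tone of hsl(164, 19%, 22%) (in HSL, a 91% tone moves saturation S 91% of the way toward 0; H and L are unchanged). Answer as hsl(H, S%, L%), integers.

S moves 91% from 19 toward 0: 19 − 17.29 = 1.71 → 2.
H and L are unchanged.

hsl(164, 2%, 22%)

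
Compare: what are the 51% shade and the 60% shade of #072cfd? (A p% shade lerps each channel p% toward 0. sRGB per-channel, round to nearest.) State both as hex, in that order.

#03167c, #031265

#072cfd is rgb(7, 44, 253).
51% shade:
  R: 7 − 3.57 = 3.43 → 3
  G: 44 + 0.51×(0−44) = 44 − 22.44 = 21.56 → 22
  B: 253 − 129.03 = 123.97 → 124
  → #03167c
60% shade:
  R: 7 − 4.2 = 2.8 → 3
  G: 44 + 0.6×(0−44) = 44 − 26.4 = 17.6 → 18
  B: 253 − 151.8 = 101.2 → 101
  → #031265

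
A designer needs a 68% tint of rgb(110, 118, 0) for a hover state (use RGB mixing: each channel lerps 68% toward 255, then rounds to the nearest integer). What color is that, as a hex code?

#D1D3AD

Lerp each channel 68% toward 255:
  R: 110 + 98.6 = 208.6 → 209
  G: 118 + 0.68×(255−118) = 118 + 93.16 = 211.16 → 211
  B: 0 + 0.68×(255−0) = 0 + 173.4 = 173.4 → 173
rgb(209, 211, 173) = #D1D3AD.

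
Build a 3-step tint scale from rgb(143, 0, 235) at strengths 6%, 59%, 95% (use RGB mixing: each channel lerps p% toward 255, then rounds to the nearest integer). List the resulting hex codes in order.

#960FEC, #D196F7, #F9F2FE

6%: (143 + 6.72 = 149.72→150, 0 + 15.3 = 15.3→15, 235 + 1.2 = 236.2→236) → #960FEC
59%: (143 + 66.08 = 209.08→209, 0 + 150.45 = 150.45→150, 235 + 11.8 = 246.8→247) → #D196F7
95%: (143 + 106.4 = 249.4→249, 0 + 242.25 = 242.25→242, 235 + 19 = 254→254) → #F9F2FE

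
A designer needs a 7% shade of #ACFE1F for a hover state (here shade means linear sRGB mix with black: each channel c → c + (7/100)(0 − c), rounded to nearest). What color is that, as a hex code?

#ACFE1F is rgb(172, 254, 31).
Per channel, c → c + 0.07(0 − c):
  R: 172 + 0.07×(0−172) = 172 − 12.04 = 159.96 → 160
  G: 254 − 17.78 = 236.22 → 236
  B: 31 + 0.07×(0−31) = 31 − 2.17 = 28.83 → 29
rgb(160, 236, 29) = #A0EC1D.

#A0EC1D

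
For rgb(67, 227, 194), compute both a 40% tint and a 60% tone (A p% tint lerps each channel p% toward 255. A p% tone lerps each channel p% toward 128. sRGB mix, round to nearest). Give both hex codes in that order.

#8EEEDA, #68A89A

40% tint:
  R: 67 + 0.4×(255−67) = 67 + 75.2 = 142.2 → 142
  G: 227 + 11.2 = 238.2 → 238
  B: 194 + 0.4×(255−194) = 194 + 24.4 = 218.4 → 218
  → #8EEEDA
60% tone:
  R: 67 + 36.6 = 103.6 → 104
  G: 227 + 0.6×(128−227) = 227 − 59.4 = 167.6 → 168
  B: 194 + 0.6×(128−194) = 194 − 39.6 = 154.4 → 154
  → #68A89A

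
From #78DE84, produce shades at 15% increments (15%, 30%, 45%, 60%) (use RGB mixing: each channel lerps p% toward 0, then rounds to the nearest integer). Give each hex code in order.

#66BD70, #549B5C, #427A49, #305935

#78DE84 is rgb(120, 222, 132).
15%: (120 − 18 = 102→102, 222 − 33.3 = 188.7→189, 132 − 19.8 = 112.2→112) → #66BD70
30%: (120 − 36 = 84→84, 222 − 66.6 = 155.4→155, 132 − 39.6 = 92.4→92) → #549B5C
45%: (120 − 54 = 66→66, 222 − 99.9 = 122.1→122, 132 − 59.4 = 72.6→73) → #427A49
60%: (120 − 72 = 48→48, 222 − 133.2 = 88.8→89, 132 − 79.2 = 52.8→53) → #305935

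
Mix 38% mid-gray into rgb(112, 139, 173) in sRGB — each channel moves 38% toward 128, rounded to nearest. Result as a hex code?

Per channel, c → c + 0.38(128 − c):
  R: 112 + 0.38×(128−112) = 112 + 6.08 = 118.08 → 118
  G: 139 + 0.38×(128−139) = 139 − 4.18 = 134.82 → 135
  B: 173 − 17.1 = 155.9 → 156
rgb(118, 135, 156) = #76879C.

#76879C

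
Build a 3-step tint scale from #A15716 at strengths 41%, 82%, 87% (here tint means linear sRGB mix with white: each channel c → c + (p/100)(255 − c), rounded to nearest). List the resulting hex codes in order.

#A15716 is rgb(161, 87, 22).
41%: (161 + 38.54 = 199.54→200, 87 + 68.88 = 155.88→156, 22 + 95.53 = 117.53→118) → #C89C76
82%: (161 + 77.08 = 238.08→238, 87 + 137.76 = 224.76→225, 22 + 191.06 = 213.06→213) → #EEE1D5
87%: (161 + 81.78 = 242.78→243, 87 + 146.16 = 233.16→233, 22 + 202.71 = 224.71→225) → #F3E9E1

#C89C76, #EEE1D5, #F3E9E1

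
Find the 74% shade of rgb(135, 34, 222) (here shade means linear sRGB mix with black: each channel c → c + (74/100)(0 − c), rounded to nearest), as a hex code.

#23093A

A 74% shade moves each channel 74% toward 0:
  R: 135 − 99.9 = 35.1 → 35
  G: 34 + 0.74×(0−34) = 34 − 25.16 = 8.84 → 9
  B: 222 + 0.74×(0−222) = 222 − 164.28 = 57.72 → 58
rgb(35, 9, 58) = #23093A.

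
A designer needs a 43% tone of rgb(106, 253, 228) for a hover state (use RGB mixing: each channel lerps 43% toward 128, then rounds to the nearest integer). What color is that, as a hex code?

#73C7B9

Per channel, c → c + 0.43(128 − c):
  R: 106 + 9.46 = 115.46 → 115
  G: 253 − 53.75 = 199.25 → 199
  B: 228 − 43 = 185 → 185
rgb(115, 199, 185) = #73C7B9.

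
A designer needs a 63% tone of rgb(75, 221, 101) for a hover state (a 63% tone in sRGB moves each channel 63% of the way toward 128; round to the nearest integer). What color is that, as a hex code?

#6CA276

Lerp each channel 63% toward 128:
  R: 75 + 33.39 = 108.39 → 108
  G: 221 + 0.63×(128−221) = 221 − 58.59 = 162.41 → 162
  B: 101 + 0.63×(128−101) = 101 + 17.01 = 118.01 → 118
rgb(108, 162, 118) = #6CA276.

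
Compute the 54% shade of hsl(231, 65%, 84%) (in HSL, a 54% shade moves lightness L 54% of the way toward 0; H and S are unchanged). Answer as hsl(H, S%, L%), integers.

L moves 54% from 84 toward 0: 84 − 45.36 = 38.64 → 39.
H and S are unchanged.

hsl(231, 65%, 39%)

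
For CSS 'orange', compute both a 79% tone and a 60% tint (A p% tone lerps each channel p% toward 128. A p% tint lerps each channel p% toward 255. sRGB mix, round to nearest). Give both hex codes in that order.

#9B8865, #FFDB99

CSS orange is rgb(255, 165, 0).
79% tone:
  R: 255 + 0.79×(128−255) = 255 − 100.33 = 154.67 → 155
  G: 165 + 0.79×(128−165) = 165 − 29.23 = 135.77 → 136
  B: 0 + 101.12 = 101.12 → 101
  → #9B8865
60% tint:
  R: 255 + 0.6×(255−255) = 255 + 0 = 255 → 255
  G: 165 + 54 = 219 → 219
  B: 0 + 153 = 153 → 153
  → #FFDB99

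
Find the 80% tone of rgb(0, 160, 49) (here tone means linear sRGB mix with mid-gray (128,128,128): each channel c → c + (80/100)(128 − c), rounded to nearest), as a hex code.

An 80% tone moves each channel 80% toward 128:
  R: 0 + 0.8×(128−0) = 0 + 102.4 = 102.4 → 102
  G: 160 − 25.6 = 134.4 → 134
  B: 49 + 0.8×(128−49) = 49 + 63.2 = 112.2 → 112
rgb(102, 134, 112) = #668670.

#668670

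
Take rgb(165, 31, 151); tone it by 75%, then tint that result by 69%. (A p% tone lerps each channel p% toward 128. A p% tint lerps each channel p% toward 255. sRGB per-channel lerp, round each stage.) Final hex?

Per channel, c → c + 0.75(128 − c):
  R: 165 + 0.75×(128−165) = 165 − 27.75 = 137.25 → 137
  G: 31 + 0.75×(128−31) = 31 + 72.75 = 103.75 → 104
  B: 151 − 17.25 = 133.75 → 134
After the tone: rgb(137, 104, 134) = #896886.
Per channel, c → c + 0.69(255 − c):
  R: 137 + 0.69×(255−137) = 137 + 81.42 = 218.42 → 218
  G: 104 + 104.19 = 208.19 → 208
  B: 134 + 0.69×(255−134) = 134 + 83.49 = 217.49 → 217
rgb(218, 208, 217) = #dad0d9.

#dad0d9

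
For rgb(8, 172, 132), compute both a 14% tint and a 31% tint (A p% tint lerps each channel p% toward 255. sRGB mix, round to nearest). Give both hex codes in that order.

14% tint:
  R: 8 + 0.14×(255−8) = 8 + 34.58 = 42.58 → 43
  G: 172 + 0.14×(255−172) = 172 + 11.62 = 183.62 → 184
  B: 132 + 17.22 = 149.22 → 149
  → #2bb895
31% tint:
  R: 8 + 0.31×(255−8) = 8 + 76.57 = 84.57 → 85
  G: 172 + 0.31×(255−172) = 172 + 25.73 = 197.73 → 198
  B: 132 + 38.13 = 170.13 → 170
  → #55c6aa

#2bb895, #55c6aa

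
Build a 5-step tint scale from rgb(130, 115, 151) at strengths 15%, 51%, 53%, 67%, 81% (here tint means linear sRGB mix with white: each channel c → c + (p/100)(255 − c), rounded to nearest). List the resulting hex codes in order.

#9588A7, #C2BACC, #C4BDCE, #D6D1DD, #E7E4EB

15%: (130 + 18.75 = 148.75→149, 115 + 21 = 136→136, 151 + 15.6 = 166.6→167) → #9588A7
51%: (130 + 63.75 = 193.75→194, 115 + 71.4 = 186.4→186, 151 + 53.04 = 204.04→204) → #C2BACC
53%: (130 + 66.25 = 196.25→196, 115 + 74.2 = 189.2→189, 151 + 55.12 = 206.12→206) → #C4BDCE
67%: (130 + 83.75 = 213.75→214, 115 + 93.8 = 208.8→209, 151 + 69.68 = 220.68→221) → #D6D1DD
81%: (130 + 101.25 = 231.25→231, 115 + 113.4 = 228.4→228, 151 + 84.24 = 235.24→235) → #E7E4EB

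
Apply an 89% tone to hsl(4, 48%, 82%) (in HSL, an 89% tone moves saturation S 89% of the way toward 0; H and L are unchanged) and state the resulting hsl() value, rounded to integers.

hsl(4, 5%, 82%)

S moves 89% from 48 toward 0: 48 − 42.72 = 5.28 → 5.
H and L are unchanged.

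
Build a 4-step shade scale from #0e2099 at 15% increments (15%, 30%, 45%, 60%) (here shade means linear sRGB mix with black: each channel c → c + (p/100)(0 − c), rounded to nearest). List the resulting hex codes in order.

#0c1b82, #0a166b, #081254, #060d3d

#0e2099 is rgb(14, 32, 153).
15%: (14 − 2.1 = 11.9→12, 32 − 4.8 = 27.2→27, 153 − 22.95 = 130.05→130) → #0c1b82
30%: (14 − 4.2 = 9.8→10, 32 − 9.6 = 22.4→22, 153 − 45.9 = 107.1→107) → #0a166b
45%: (14 − 6.3 = 7.7→8, 32 − 14.4 = 17.6→18, 153 − 68.85 = 84.15→84) → #081254
60%: (14 − 8.4 = 5.6→6, 32 − 19.2 = 12.8→13, 153 − 91.8 = 61.2→61) → #060d3d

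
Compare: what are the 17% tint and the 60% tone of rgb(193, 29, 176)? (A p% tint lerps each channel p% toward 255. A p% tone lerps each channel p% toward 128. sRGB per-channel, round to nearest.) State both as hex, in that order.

#CC43BD, #9A5893

17% tint:
  R: 193 + 0.17×(255−193) = 193 + 10.54 = 203.54 → 204
  G: 29 + 0.17×(255−29) = 29 + 38.42 = 67.42 → 67
  B: 176 + 13.43 = 189.43 → 189
  → #CC43BD
60% tone:
  R: 193 − 39 = 154 → 154
  G: 29 + 0.6×(128−29) = 29 + 59.4 = 88.4 → 88
  B: 176 − 28.8 = 147.2 → 147
  → #9A5893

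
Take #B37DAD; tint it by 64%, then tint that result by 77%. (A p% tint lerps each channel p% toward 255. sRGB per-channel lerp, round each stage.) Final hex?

#F9F4F8

#B37DAD is rgb(179, 125, 173).
A 64% tint moves each channel 64% toward 255:
  R: 179 + 0.64×(255−179) = 179 + 48.64 = 227.64 → 228
  G: 125 + 0.64×(255−125) = 125 + 83.2 = 208.2 → 208
  B: 173 + 52.48 = 225.48 → 225
After the tint: rgb(228, 208, 225) = #E4D0E1.
Lerp each channel 77% toward 255:
  R: 228 + 20.79 = 248.79 → 249
  G: 208 + 0.77×(255−208) = 208 + 36.19 = 244.19 → 244
  B: 225 + 0.77×(255−225) = 225 + 23.1 = 248.1 → 248
rgb(249, 244, 248) = #F9F4F8.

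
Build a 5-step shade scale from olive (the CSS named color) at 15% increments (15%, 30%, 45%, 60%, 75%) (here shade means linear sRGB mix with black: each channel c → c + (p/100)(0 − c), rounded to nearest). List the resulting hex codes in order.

#6d6d00, #5a5a00, #464600, #333300, #202000

CSS olive is rgb(128, 128, 0).
15%: (128 − 19.2 = 108.8→109, 128 − 19.2 = 108.8→109, 0→0) → #6d6d00
30%: (128 − 38.4 = 89.6→90, 128 − 38.4 = 89.6→90, 0→0) → #5a5a00
45%: (128 − 57.6 = 70.4→70, 128 − 57.6 = 70.4→70, 0→0) → #464600
60%: (128 − 76.8 = 51.2→51, 128 − 76.8 = 51.2→51, 0→0) → #333300
75%: (128 − 96 = 32→32, 128 − 96 = 32→32, 0→0) → #202000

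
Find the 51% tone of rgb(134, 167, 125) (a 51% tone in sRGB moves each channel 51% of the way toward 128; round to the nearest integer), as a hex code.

Lerp each channel 51% toward 128:
  R: 134 + 0.51×(128−134) = 134 − 3.06 = 130.94 → 131
  G: 167 − 19.89 = 147.11 → 147
  B: 125 + 0.51×(128−125) = 125 + 1.53 = 126.53 → 127
rgb(131, 147, 127) = #83937F.

#83937F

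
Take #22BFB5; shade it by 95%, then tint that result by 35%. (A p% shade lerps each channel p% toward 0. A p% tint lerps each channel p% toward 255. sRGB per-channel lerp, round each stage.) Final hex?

#5B605F

#22BFB5 is rgb(34, 191, 181).
Lerp each channel 95% toward 0:
  R: 34 + 0.95×(0−34) = 34 − 32.3 = 1.7 → 2
  G: 191 + 0.95×(0−191) = 191 − 181.45 = 9.55 → 10
  B: 181 + 0.95×(0−181) = 181 − 171.95 = 9.05 → 9
After the shade: rgb(2, 10, 9) = #020A09.
A 35% tint moves each channel 35% toward 255:
  R: 2 + 0.35×(255−2) = 2 + 88.55 = 90.55 → 91
  G: 10 + 85.75 = 95.75 → 96
  B: 9 + 86.1 = 95.1 → 95
rgb(91, 96, 95) = #5B605F.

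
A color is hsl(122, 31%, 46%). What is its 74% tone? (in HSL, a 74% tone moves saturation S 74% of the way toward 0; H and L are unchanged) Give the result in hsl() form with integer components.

hsl(122, 8%, 46%)

S moves 74% from 31 toward 0: 31 − 22.94 = 8.06 → 8.
H and L are unchanged.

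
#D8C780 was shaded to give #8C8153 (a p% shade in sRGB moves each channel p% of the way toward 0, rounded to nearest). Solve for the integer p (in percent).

#D8C780 is rgb(216, 199, 128); #8C8153 is rgb(140, 129, 83).
On the R channel (widest range): 140 ≈ 216 + (p/100)(0 − 216), so p ≈ 100×(140 − 216)/(0 − 216) = -7600/-216 = 35.19.
p = 35 reproduces all three channels after rounding.

35%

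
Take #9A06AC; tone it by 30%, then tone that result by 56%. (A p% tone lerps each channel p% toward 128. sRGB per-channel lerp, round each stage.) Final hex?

#885B8E

#9A06AC is rgb(154, 6, 172).
Lerp each channel 30% toward 128:
  R: 154 + 0.3×(128−154) = 154 − 7.8 = 146.2 → 146
  G: 6 + 0.3×(128−6) = 6 + 36.6 = 42.6 → 43
  B: 172 + 0.3×(128−172) = 172 − 13.2 = 158.8 → 159
After the tone: rgb(146, 43, 159) = #922B9F.
Per channel, c → c + 0.56(128 − c):
  R: 146 − 10.08 = 135.92 → 136
  G: 43 + 47.6 = 90.6 → 91
  B: 159 − 17.36 = 141.64 → 142
rgb(136, 91, 142) = #885B8E.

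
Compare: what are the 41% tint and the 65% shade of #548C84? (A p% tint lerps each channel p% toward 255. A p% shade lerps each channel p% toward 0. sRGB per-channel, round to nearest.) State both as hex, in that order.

#9ABBB6, #1D312E

#548C84 is rgb(84, 140, 132).
41% tint:
  R: 84 + 0.41×(255−84) = 84 + 70.11 = 154.11 → 154
  G: 140 + 47.15 = 187.15 → 187
  B: 132 + 0.41×(255−132) = 132 + 50.43 = 182.43 → 182
  → #9ABBB6
65% shade:
  R: 84 − 54.6 = 29.4 → 29
  G: 140 + 0.65×(0−140) = 140 − 91 = 49 → 49
  B: 132 − 85.8 = 46.2 → 46
  → #1D312E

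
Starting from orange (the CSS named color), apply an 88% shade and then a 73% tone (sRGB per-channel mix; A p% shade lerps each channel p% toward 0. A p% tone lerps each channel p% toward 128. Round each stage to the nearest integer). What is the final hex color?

CSS orange is rgb(255, 165, 0).
Per channel, c → c + 0.88(0 − c):
  R: 255 + 0.88×(0−255) = 255 − 224.4 = 30.6 → 31
  G: 165 + 0.88×(0−165) = 165 − 145.2 = 19.8 → 20
  B: 0 + 0.88×(0−0) = 0 + 0 = 0 → 0
After the shade: rgb(31, 20, 0) = #1f1400.
A 73% tone moves each channel 73% toward 128:
  R: 31 + 70.81 = 101.81 → 102
  G: 20 + 0.73×(128−20) = 20 + 78.84 = 98.84 → 99
  B: 0 + 93.44 = 93.44 → 93
rgb(102, 99, 93) = #66635d.

#66635d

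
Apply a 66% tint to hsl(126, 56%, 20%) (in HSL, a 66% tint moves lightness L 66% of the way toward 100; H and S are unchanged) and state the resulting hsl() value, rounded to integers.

L moves 66% from 20 toward 100: 20 + 52.8 = 72.8 → 73.
H and S are unchanged.

hsl(126, 56%, 73%)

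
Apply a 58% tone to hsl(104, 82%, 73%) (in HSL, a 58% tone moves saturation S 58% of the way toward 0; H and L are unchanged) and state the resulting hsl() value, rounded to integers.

S moves 58% from 82 toward 0: 82 − 47.56 = 34.44 → 34.
H and L are unchanged.

hsl(104, 34%, 73%)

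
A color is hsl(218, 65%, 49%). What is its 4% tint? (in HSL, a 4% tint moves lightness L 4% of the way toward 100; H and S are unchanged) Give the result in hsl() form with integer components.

L moves 4% from 49 toward 100: 49 + 2.04 = 51.04 → 51.
H and S are unchanged.

hsl(218, 65%, 51%)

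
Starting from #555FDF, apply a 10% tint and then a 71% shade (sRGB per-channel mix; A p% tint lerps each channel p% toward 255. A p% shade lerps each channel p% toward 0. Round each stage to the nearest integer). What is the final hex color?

#555FDF is rgb(85, 95, 223).
A 10% tint moves each channel 10% toward 255:
  R: 85 + 0.1×(255−85) = 85 + 17 = 102 → 102
  G: 95 + 16 = 111 → 111
  B: 223 + 0.1×(255−223) = 223 + 3.2 = 226.2 → 226
After the tint: rgb(102, 111, 226) = #666FE2.
Lerp each channel 71% toward 0:
  R: 102 − 72.42 = 29.58 → 30
  G: 111 + 0.71×(0−111) = 111 − 78.81 = 32.19 → 32
  B: 226 − 160.46 = 65.54 → 66
rgb(30, 32, 66) = #1E2042.

#1E2042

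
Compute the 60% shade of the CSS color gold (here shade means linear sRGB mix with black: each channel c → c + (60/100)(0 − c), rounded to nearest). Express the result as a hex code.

CSS gold is rgb(255, 215, 0).
Per channel, c → c + 0.6(0 − c):
  R: 255 + 0.6×(0−255) = 255 − 153 = 102 → 102
  G: 215 + 0.6×(0−215) = 215 − 129 = 86 → 86
  B: 0 + 0.6×(0−0) = 0 + 0 = 0 → 0
rgb(102, 86, 0) = #665600.

#665600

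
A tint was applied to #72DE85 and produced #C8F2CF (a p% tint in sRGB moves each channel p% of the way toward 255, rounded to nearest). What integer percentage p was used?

61%

#72DE85 is rgb(114, 222, 133); #C8F2CF is rgb(200, 242, 207).
On the R channel (widest range): 200 ≈ 114 + (p/100)(255 − 114), so p ≈ 100×(200 − 114)/(255 − 114) = 8600/141 = 60.99.
p = 61 reproduces all three channels after rounding.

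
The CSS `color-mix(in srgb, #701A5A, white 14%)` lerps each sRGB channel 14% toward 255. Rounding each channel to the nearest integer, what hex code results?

#701A5A is rgb(112, 26, 90).
Lerp each channel 14% toward 255:
  R: 112 + 20.02 = 132.02 → 132
  G: 26 + 0.14×(255−26) = 26 + 32.06 = 58.06 → 58
  B: 90 + 0.14×(255−90) = 90 + 23.1 = 113.1 → 113
rgb(132, 58, 113) = #843A71.

#843A71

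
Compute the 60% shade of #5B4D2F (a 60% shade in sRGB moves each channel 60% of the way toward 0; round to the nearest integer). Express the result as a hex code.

#241F13

#5B4D2F is rgb(91, 77, 47).
A 60% shade moves each channel 60% toward 0:
  R: 91 − 54.6 = 36.4 → 36
  G: 77 + 0.6×(0−77) = 77 − 46.2 = 30.8 → 31
  B: 47 + 0.6×(0−47) = 47 − 28.2 = 18.8 → 19
rgb(36, 31, 19) = #241F13.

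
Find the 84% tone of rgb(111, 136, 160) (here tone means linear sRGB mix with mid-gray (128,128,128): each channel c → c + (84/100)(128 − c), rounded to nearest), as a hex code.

#7D8185

Lerp each channel 84% toward 128:
  R: 111 + 14.28 = 125.28 → 125
  G: 136 + 0.84×(128−136) = 136 − 6.72 = 129.28 → 129
  B: 160 − 26.88 = 133.12 → 133
rgb(125, 129, 133) = #7D8185.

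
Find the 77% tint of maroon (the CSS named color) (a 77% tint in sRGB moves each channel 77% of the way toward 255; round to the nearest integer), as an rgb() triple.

rgb(226, 196, 196)

CSS maroon is rgb(128, 0, 0).
Lerp each channel 77% toward 255:
  R: 128 + 97.79 = 225.79 → 226
  G: 0 + 196.35 = 196.35 → 196
  B: 0 + 0.77×(255−0) = 0 + 196.35 = 196.35 → 196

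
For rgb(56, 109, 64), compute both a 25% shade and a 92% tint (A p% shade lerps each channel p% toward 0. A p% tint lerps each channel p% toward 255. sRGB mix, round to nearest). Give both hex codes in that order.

25% shade:
  R: 56 + 0.25×(0−56) = 56 − 14 = 42 → 42
  G: 109 + 0.25×(0−109) = 109 − 27.25 = 81.75 → 82
  B: 64 + 0.25×(0−64) = 64 − 16 = 48 → 48
  → #2a5230
92% tint:
  R: 56 + 183.08 = 239.08 → 239
  G: 109 + 0.92×(255−109) = 109 + 134.32 = 243.32 → 243
  B: 64 + 0.92×(255−64) = 64 + 175.72 = 239.72 → 240
  → #eff3f0

#2a5230, #eff3f0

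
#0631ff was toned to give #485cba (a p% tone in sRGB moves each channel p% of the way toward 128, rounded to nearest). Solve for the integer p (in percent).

#0631ff is rgb(6, 49, 255); #485cba is rgb(72, 92, 186).
On the B channel (widest range): 186 ≈ 255 + (p/100)(128 − 255), so p ≈ 100×(186 − 255)/(128 − 255) = -6900/-127 = 54.33.
p = 54 reproduces all three channels after rounding.

54%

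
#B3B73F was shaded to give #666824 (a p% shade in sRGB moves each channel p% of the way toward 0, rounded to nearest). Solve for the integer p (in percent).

43%

#B3B73F is rgb(179, 183, 63); #666824 is rgb(102, 104, 36).
On the G channel (widest range): 104 ≈ 183 + (p/100)(0 − 183), so p ≈ 100×(104 − 183)/(0 − 183) = -7900/-183 = 43.17.
p = 43 reproduces all three channels after rounding.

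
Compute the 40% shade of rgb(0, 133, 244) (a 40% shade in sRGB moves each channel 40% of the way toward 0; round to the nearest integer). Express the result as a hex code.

Lerp each channel 40% toward 0:
  R: 0 + 0.4×(0−0) = 0 + 0 = 0 → 0
  G: 133 + 0.4×(0−133) = 133 − 53.2 = 79.8 → 80
  B: 244 − 97.6 = 146.4 → 146
rgb(0, 80, 146) = #005092.

#005092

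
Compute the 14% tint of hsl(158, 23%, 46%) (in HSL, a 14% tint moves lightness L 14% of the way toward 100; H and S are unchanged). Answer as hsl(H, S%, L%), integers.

L moves 14% from 46 toward 100: 46 + 7.56 = 53.56 → 54.
H and S are unchanged.

hsl(158, 23%, 54%)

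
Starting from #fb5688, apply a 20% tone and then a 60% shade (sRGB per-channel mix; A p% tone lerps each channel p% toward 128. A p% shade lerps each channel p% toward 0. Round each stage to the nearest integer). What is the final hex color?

#5a2636

#fb5688 is rgb(251, 86, 136).
A 20% tone moves each channel 20% toward 128:
  R: 251 − 24.6 = 226.4 → 226
  G: 86 + 8.4 = 94.4 → 94
  B: 136 + 0.2×(128−136) = 136 − 1.6 = 134.4 → 134
After the tone: rgb(226, 94, 134) = #e25e86.
Lerp each channel 60% toward 0:
  R: 226 + 0.6×(0−226) = 226 − 135.6 = 90.4 → 90
  G: 94 + 0.6×(0−94) = 94 − 56.4 = 37.6 → 38
  B: 134 + 0.6×(0−134) = 134 − 80.4 = 53.6 → 54
rgb(90, 38, 54) = #5a2636.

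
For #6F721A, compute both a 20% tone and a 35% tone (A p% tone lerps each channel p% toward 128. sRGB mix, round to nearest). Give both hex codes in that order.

#6F721A is rgb(111, 114, 26).
20% tone:
  R: 111 + 0.2×(128−111) = 111 + 3.4 = 114.4 → 114
  G: 114 + 0.2×(128−114) = 114 + 2.8 = 116.8 → 117
  B: 26 + 0.2×(128−26) = 26 + 20.4 = 46.4 → 46
  → #72752E
35% tone:
  R: 111 + 5.95 = 116.95 → 117
  G: 114 + 4.9 = 118.9 → 119
  B: 26 + 0.35×(128−26) = 26 + 35.7 = 61.7 → 62
  → #75773E

#72752E, #75773E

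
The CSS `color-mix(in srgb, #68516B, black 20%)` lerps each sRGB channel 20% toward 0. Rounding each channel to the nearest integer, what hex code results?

#68516B is rgb(104, 81, 107).
Per channel, c → c + 0.2(0 − c):
  R: 104 − 20.8 = 83.2 → 83
  G: 81 + 0.2×(0−81) = 81 − 16.2 = 64.8 → 65
  B: 107 + 0.2×(0−107) = 107 − 21.4 = 85.6 → 86
rgb(83, 65, 86) = #534156.

#534156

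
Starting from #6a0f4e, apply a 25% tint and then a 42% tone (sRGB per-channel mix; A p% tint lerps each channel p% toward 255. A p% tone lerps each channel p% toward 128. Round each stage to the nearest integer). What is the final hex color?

#6a0f4e is rgb(106, 15, 78).
Lerp each channel 25% toward 255:
  R: 106 + 0.25×(255−106) = 106 + 37.25 = 143.25 → 143
  G: 15 + 60 = 75 → 75
  B: 78 + 0.25×(255−78) = 78 + 44.25 = 122.25 → 122
After the tint: rgb(143, 75, 122) = #8f4b7a.
Per channel, c → c + 0.42(128 − c):
  R: 143 + 0.42×(128−143) = 143 − 6.3 = 136.7 → 137
  G: 75 + 22.26 = 97.26 → 97
  B: 122 + 2.52 = 124.52 → 125
rgb(137, 97, 125) = #89617d.

#89617d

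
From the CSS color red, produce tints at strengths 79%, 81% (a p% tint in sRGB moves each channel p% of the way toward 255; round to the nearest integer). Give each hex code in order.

#FFC9C9, #FFCFCF

CSS red is rgb(255, 0, 0).
79%: (255→255, 0 + 201.45 = 201.45→201, 0 + 201.45 = 201.45→201) → #FFC9C9
81%: (255→255, 0 + 206.55 = 206.55→207, 0 + 206.55 = 206.55→207) → #FFCFCF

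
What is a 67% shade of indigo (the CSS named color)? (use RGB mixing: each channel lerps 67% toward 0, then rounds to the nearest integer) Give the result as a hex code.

CSS indigo is rgb(75, 0, 130).
Per channel, c → c + 0.67(0 − c):
  R: 75 + 0.67×(0−75) = 75 − 50.25 = 24.75 → 25
  G: 0 + 0 = 0 → 0
  B: 130 + 0.67×(0−130) = 130 − 87.1 = 42.9 → 43
rgb(25, 0, 43) = #19002b.

#19002b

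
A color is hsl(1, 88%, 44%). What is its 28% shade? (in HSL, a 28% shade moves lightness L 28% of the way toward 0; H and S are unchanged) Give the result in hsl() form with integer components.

L moves 28% from 44 toward 0: 44 − 12.32 = 31.68 → 32.
H and S are unchanged.

hsl(1, 88%, 32%)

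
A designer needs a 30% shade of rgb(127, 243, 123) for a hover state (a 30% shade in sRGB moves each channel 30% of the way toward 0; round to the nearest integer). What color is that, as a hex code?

#59AA56

Per channel, c → c + 0.3(0 − c):
  R: 127 − 38.1 = 88.9 → 89
  G: 243 − 72.9 = 170.1 → 170
  B: 123 + 0.3×(0−123) = 123 − 36.9 = 86.1 → 86
rgb(89, 170, 86) = #59AA56.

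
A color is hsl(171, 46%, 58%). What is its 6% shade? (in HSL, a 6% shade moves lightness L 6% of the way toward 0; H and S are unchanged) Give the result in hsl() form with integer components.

hsl(171, 46%, 55%)

L moves 6% from 58 toward 0: 58 − 3.48 = 54.52 → 55.
H and S are unchanged.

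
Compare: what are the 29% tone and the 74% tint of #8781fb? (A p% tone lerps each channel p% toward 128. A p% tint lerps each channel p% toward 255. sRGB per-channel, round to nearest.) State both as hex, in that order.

#8781fb is rgb(135, 129, 251).
29% tone:
  R: 135 + 0.29×(128−135) = 135 − 2.03 = 132.97 → 133
  G: 129 + 0.29×(128−129) = 129 − 0.29 = 128.71 → 129
  B: 251 − 35.67 = 215.33 → 215
  → #8581d7
74% tint:
  R: 135 + 88.8 = 223.8 → 224
  G: 129 + 0.74×(255−129) = 129 + 93.24 = 222.24 → 222
  B: 251 + 2.96 = 253.96 → 254
  → #e0defe

#8581d7, #e0defe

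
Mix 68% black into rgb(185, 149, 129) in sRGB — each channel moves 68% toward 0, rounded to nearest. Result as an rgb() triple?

A 68% shade moves each channel 68% toward 0:
  R: 185 + 0.68×(0−185) = 185 − 125.8 = 59.2 → 59
  G: 149 − 101.32 = 47.68 → 48
  B: 129 − 87.72 = 41.28 → 41

rgb(59, 48, 41)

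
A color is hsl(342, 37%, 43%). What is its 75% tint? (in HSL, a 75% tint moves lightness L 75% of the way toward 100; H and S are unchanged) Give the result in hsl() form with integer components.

L moves 75% from 43 toward 100: 43 + 42.75 = 85.75 → 86.
H and S are unchanged.

hsl(342, 37%, 86%)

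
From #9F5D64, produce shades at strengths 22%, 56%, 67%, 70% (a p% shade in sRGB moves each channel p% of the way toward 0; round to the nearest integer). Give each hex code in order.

#7C494E, #46292C, #341F21, #301C1E

#9F5D64 is rgb(159, 93, 100).
22%: (159 − 34.98 = 124.02→124, 93 − 20.46 = 72.54→73, 100 − 22 = 78→78) → #7C494E
56%: (159 − 89.04 = 69.96→70, 93 − 52.08 = 40.92→41, 100 − 56 = 44→44) → #46292C
67%: (159 − 106.53 = 52.47→52, 93 − 62.31 = 30.69→31, 100 − 67 = 33→33) → #341F21
70%: (159 − 111.3 = 47.7→48, 93 − 65.1 = 27.9→28, 100 − 70 = 30→30) → #301C1E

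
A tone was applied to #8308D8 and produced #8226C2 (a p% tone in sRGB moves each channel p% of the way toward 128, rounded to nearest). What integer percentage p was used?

#8308D8 is rgb(131, 8, 216); #8226C2 is rgb(130, 38, 194).
On the G channel (widest range): 38 ≈ 8 + (p/100)(128 − 8), so p ≈ 100×(38 − 8)/(128 − 8) = 3000/120 = 25.00.
p = 25 reproduces all three channels after rounding.

25%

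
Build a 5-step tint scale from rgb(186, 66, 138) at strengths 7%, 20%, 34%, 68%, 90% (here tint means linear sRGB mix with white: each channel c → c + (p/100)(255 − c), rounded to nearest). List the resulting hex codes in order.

7%: (186 + 4.83 = 190.83→191, 66 + 13.23 = 79.23→79, 138 + 8.19 = 146.19→146) → #BF4F92
20%: (186 + 13.8 = 199.8→200, 66 + 37.8 = 103.8→104, 138 + 23.4 = 161.4→161) → #C868A1
34%: (186 + 23.46 = 209.46→209, 66 + 64.26 = 130.26→130, 138 + 39.78 = 177.78→178) → #D182B2
68%: (186 + 46.92 = 232.92→233, 66 + 128.52 = 194.52→195, 138 + 79.56 = 217.56→218) → #E9C3DA
90%: (186 + 62.1 = 248.1→248, 66 + 170.1 = 236.1→236, 138 + 105.3 = 243.3→243) → #F8ECF3

#BF4F92, #C868A1, #D182B2, #E9C3DA, #F8ECF3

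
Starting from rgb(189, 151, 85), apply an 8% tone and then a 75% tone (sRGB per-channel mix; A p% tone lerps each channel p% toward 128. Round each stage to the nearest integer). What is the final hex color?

#8E8576

Per channel, c → c + 0.08(128 − c):
  R: 189 − 4.88 = 184.12 → 184
  G: 151 − 1.84 = 149.16 → 149
  B: 85 + 0.08×(128−85) = 85 + 3.44 = 88.44 → 88
After the tone: rgb(184, 149, 88) = #B89558.
Per channel, c → c + 0.75(128 − c):
  R: 184 − 42 = 142 → 142
  G: 149 − 15.75 = 133.25 → 133
  B: 88 + 0.75×(128−88) = 88 + 30 = 118 → 118
rgb(142, 133, 118) = #8E8576.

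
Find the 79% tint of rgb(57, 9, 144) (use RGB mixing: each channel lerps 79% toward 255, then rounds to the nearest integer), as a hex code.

Per channel, c → c + 0.79(255 − c):
  R: 57 + 156.42 = 213.42 → 213
  G: 9 + 194.34 = 203.34 → 203
  B: 144 + 87.69 = 231.69 → 232
rgb(213, 203, 232) = #D5CBE8.

#D5CBE8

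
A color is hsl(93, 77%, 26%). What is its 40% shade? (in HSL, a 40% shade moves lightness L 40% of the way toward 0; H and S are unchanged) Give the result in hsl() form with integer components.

hsl(93, 77%, 16%)

L moves 40% from 26 toward 0: 26 − 10.4 = 15.6 → 16.
H and S are unchanged.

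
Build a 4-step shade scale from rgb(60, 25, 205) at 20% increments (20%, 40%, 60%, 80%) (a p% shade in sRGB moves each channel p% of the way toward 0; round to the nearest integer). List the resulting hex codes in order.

20%: (60 − 12 = 48→48, 25 − 5 = 20→20, 205 − 41 = 164→164) → #3014A4
40%: (60 − 24 = 36→36, 25 − 10 = 15→15, 205 − 82 = 123→123) → #240F7B
60%: (60 − 36 = 24→24, 25 − 15 = 10→10, 205 − 123 = 82→82) → #180A52
80%: (60 − 48 = 12→12, 25 − 20 = 5→5, 205 − 164 = 41→41) → #0C0529

#3014A4, #240F7B, #180A52, #0C0529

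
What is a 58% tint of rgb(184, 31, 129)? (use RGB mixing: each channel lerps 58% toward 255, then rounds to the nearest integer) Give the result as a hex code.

#e1a1ca

A 58% tint moves each channel 58% toward 255:
  R: 184 + 0.58×(255−184) = 184 + 41.18 = 225.18 → 225
  G: 31 + 129.92 = 160.92 → 161
  B: 129 + 73.08 = 202.08 → 202
rgb(225, 161, 202) = #e1a1ca.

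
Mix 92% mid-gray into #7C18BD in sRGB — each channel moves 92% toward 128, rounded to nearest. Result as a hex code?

#807885

#7C18BD is rgb(124, 24, 189).
Per channel, c → c + 0.92(128 − c):
  R: 124 + 3.68 = 127.68 → 128
  G: 24 + 0.92×(128−24) = 24 + 95.68 = 119.68 → 120
  B: 189 + 0.92×(128−189) = 189 − 56.12 = 132.88 → 133
rgb(128, 120, 133) = #807885.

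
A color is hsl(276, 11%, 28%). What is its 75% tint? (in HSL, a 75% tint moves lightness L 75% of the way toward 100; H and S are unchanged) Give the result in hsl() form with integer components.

hsl(276, 11%, 82%)

L moves 75% from 28 toward 100: 28 + 54 = 82 → 82.
H and S are unchanged.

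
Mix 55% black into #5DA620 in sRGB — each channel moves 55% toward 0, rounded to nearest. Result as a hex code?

#5DA620 is rgb(93, 166, 32).
A 55% shade moves each channel 55% toward 0:
  R: 93 − 51.15 = 41.85 → 42
  G: 166 − 91.3 = 74.7 → 75
  B: 32 + 0.55×(0−32) = 32 − 17.6 = 14.4 → 14
rgb(42, 75, 14) = #2A4B0E.

#2A4B0E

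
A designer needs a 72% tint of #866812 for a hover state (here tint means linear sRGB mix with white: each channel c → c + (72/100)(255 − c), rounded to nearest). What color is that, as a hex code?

#ddd5bd

#866812 is rgb(134, 104, 18).
A 72% tint moves each channel 72% toward 255:
  R: 134 + 87.12 = 221.12 → 221
  G: 104 + 108.72 = 212.72 → 213
  B: 18 + 170.64 = 188.64 → 189
rgb(221, 213, 189) = #ddd5bd.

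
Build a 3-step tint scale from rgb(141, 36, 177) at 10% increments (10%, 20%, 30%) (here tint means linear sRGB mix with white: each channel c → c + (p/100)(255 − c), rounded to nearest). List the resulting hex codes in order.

10%: (141 + 11.4 = 152.4→152, 36 + 21.9 = 57.9→58, 177 + 7.8 = 184.8→185) → #983AB9
20%: (141 + 22.8 = 163.8→164, 36 + 43.8 = 79.8→80, 177 + 15.6 = 192.6→193) → #A450C1
30%: (141 + 34.2 = 175.2→175, 36 + 65.7 = 101.7→102, 177 + 23.4 = 200.4→200) → #AF66C8

#983AB9, #A450C1, #AF66C8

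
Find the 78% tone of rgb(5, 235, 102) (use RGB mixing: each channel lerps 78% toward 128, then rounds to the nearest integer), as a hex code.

Per channel, c → c + 0.78(128 − c):
  R: 5 + 0.78×(128−5) = 5 + 95.94 = 100.94 → 101
  G: 235 − 83.46 = 151.54 → 152
  B: 102 + 0.78×(128−102) = 102 + 20.28 = 122.28 → 122
rgb(101, 152, 122) = #65987a.

#65987a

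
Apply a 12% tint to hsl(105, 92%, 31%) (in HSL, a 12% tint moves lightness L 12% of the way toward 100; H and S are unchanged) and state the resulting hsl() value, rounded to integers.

L moves 12% from 31 toward 100: 31 + 8.28 = 39.28 → 39.
H and S are unchanged.

hsl(105, 92%, 39%)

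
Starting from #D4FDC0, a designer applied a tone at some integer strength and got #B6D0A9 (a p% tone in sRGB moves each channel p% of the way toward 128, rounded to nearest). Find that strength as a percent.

36%

#D4FDC0 is rgb(212, 253, 192); #B6D0A9 is rgb(182, 208, 169).
On the G channel (widest range): 208 ≈ 253 + (p/100)(128 − 253), so p ≈ 100×(208 − 253)/(128 − 253) = -4500/-125 = 36.00.
p = 36 reproduces all three channels after rounding.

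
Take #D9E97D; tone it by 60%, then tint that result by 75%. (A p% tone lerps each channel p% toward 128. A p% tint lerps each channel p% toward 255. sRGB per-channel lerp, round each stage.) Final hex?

#E8EADF

#D9E97D is rgb(217, 233, 125).
A 60% tone moves each channel 60% toward 128:
  R: 217 − 53.4 = 163.6 → 164
  G: 233 + 0.6×(128−233) = 233 − 63 = 170 → 170
  B: 125 + 1.8 = 126.8 → 127
After the tone: rgb(164, 170, 127) = #A4AA7F.
Per channel, c → c + 0.75(255 − c):
  R: 164 + 68.25 = 232.25 → 232
  G: 170 + 0.75×(255−170) = 170 + 63.75 = 233.75 → 234
  B: 127 + 0.75×(255−127) = 127 + 96 = 223 → 223
rgb(232, 234, 223) = #E8EADF.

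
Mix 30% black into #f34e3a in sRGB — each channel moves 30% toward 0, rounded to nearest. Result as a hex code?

#f34e3a is rgb(243, 78, 58).
Lerp each channel 30% toward 0:
  R: 243 − 72.9 = 170.1 → 170
  G: 78 − 23.4 = 54.6 → 55
  B: 58 + 0.3×(0−58) = 58 − 17.4 = 40.6 → 41
rgb(170, 55, 41) = #aa3729.

#aa3729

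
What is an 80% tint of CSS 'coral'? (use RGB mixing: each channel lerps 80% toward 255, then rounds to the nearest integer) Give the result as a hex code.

CSS coral is rgb(255, 127, 80).
An 80% tint moves each channel 80% toward 255:
  R: 255 + 0.8×(255−255) = 255 + 0 = 255 → 255
  G: 127 + 102.4 = 229.4 → 229
  B: 80 + 140 = 220 → 220
rgb(255, 229, 220) = #ffe5dc.

#ffe5dc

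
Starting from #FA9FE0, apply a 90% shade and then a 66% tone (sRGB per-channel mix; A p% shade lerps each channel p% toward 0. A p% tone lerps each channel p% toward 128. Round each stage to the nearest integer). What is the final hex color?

#5D5A5C

#FA9FE0 is rgb(250, 159, 224).
Per channel, c → c + 0.9(0 − c):
  R: 250 + 0.9×(0−250) = 250 − 225 = 25 → 25
  G: 159 + 0.9×(0−159) = 159 − 143.1 = 15.9 → 16
  B: 224 + 0.9×(0−224) = 224 − 201.6 = 22.4 → 22
After the shade: rgb(25, 16, 22) = #191016.
Per channel, c → c + 0.66(128 − c):
  R: 25 + 0.66×(128−25) = 25 + 67.98 = 92.98 → 93
  G: 16 + 0.66×(128−16) = 16 + 73.92 = 89.92 → 90
  B: 22 + 69.96 = 91.96 → 92
rgb(93, 90, 92) = #5D5A5C.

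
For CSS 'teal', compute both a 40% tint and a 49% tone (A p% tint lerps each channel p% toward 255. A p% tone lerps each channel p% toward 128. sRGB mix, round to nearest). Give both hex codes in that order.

#66b3b3, #3f8080

CSS teal is rgb(0, 128, 128).
40% tint:
  R: 0 + 102 = 102 → 102
  G: 128 + 50.8 = 178.8 → 179
  B: 128 + 0.4×(255−128) = 128 + 50.8 = 178.8 → 179
  → #66b3b3
49% tone:
  R: 0 + 0.49×(128−0) = 0 + 62.72 = 62.72 → 63
  G: 128 + 0.49×(128−128) = 128 + 0 = 128 → 128
  B: 128 + 0.49×(128−128) = 128 + 0 = 128 → 128
  → #3f8080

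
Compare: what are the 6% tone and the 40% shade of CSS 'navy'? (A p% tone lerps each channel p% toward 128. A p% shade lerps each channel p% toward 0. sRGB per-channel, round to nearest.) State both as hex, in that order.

#080880, #00004d

CSS navy is rgb(0, 0, 128).
6% tone:
  R: 0 + 0.06×(128−0) = 0 + 7.68 = 7.68 → 8
  G: 0 + 0.06×(128−0) = 0 + 7.68 = 7.68 → 8
  B: 128 + 0.06×(128−128) = 128 + 0 = 128 → 128
  → #080880
40% shade:
  R: 0 + 0 = 0 → 0
  G: 0 + 0.4×(0−0) = 0 + 0 = 0 → 0
  B: 128 + 0.4×(0−128) = 128 − 51.2 = 76.8 → 77
  → #00004d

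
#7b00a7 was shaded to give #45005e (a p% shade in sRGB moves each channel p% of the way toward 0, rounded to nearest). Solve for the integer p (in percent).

44%

#7b00a7 is rgb(123, 0, 167); #45005e is rgb(69, 0, 94).
On the B channel (widest range): 94 ≈ 167 + (p/100)(0 − 167), so p ≈ 100×(94 − 167)/(0 − 167) = -7300/-167 = 43.71.
p = 44 reproduces all three channels after rounding.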